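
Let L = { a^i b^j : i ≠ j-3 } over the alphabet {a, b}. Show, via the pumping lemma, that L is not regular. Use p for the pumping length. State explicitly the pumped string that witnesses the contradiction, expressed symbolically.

a^{p+p!} b^{p+p!+3}

Assume L is regular. Let p be the pumping length given by the pumping lemma.
Choose w = a^p b^{p+p!+3}. Since p ≠ (p+p!+3)-3 = p+p!, w ∈ L; and |w| ≥ p.
The pumping lemma gives a decomposition w = xyz where |xy| ≤ p and |y| ≥ 1.
Because |xy| ≤ p and w begins with p copies of a, we have y = a^k with 1 ≤ k ≤ p.
Since 1 ≤ k ≤ p, k divides p!; set t = 1 + p!/k. Then xy^t z has p + (p!/k)·k = p + p! copies of a. Now the a-count is p+p! and (b-count)-3 = (p+p!+3)-3 = p+p!, so i ≠ j-3 fails. So xy^t z = a^{p+p!} b^{p+p!+3} ∉ L.
This contradicts the pumping lemma, so L is not regular.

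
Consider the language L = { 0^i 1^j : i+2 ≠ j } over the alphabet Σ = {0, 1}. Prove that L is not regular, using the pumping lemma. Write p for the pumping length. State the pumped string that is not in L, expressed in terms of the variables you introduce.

Suppose for contradiction that L is regular, and let p be the pumping length.
Choose w = 0^p 1^{p+p!+2}. Since p ≠ (p+p!+2)-2 = p+p!, w ∈ L; and |w| ≥ p.
Write w = xyz as guaranteed by the lemma, with |xy| ≤ p and |y| > 0.
Since the first p symbols of w are all 0's and |xy| ≤ p, y lies entirely in the leading 0-block: y = 0^k for some k with 1 ≤ k ≤ p.
Since 1 ≤ k ≤ p, k divides p!; set t = 1 + p!/k. Then xy^t z has p + (p!/k)·k = p + p! copies of 0. Now the 0-count is p+p! and (1-count)-2 = (p+p!+2)-2 = p+p!, so i+2 ≠ j fails. So xy^t z = 0^{p+p!} 1^{p+p!+2} ∉ L.
Contradiction. Therefore L is not regular.

0^{p+p!} 1^{p+p!+2}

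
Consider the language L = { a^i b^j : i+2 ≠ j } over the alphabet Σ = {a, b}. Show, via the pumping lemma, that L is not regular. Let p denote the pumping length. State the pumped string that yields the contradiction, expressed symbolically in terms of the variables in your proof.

a^{p+p!} b^{p+p!+2}

Assume L is regular; let p be its pumping constant.
Choose w = a^p b^{p+p!+2}. Since p ≠ (p+p!+2)-2 = p+p!, w ∈ L; and |w| ≥ p.
By the pumping lemma, w = xyz with |xy| ≤ p and y is nonempty.
Since the first p symbols of w are all a's and |xy| ≤ p, y lies entirely in the leading a-block: y = a^k for some k with 1 ≤ k ≤ p.
Since 1 ≤ k ≤ p, k divides p!; set t = 1 + p!/k. Then xy^t z has p + (p!/k)·k = p + p! copies of a. Now the a-count is p+p! and (b-count)-2 = (p+p!+2)-2 = p+p!, so i+2 ≠ j fails. So xy^t z = a^{p+p!} b^{p+p!+2} ∉ L.
This contradicts the pumping lemma, so L is not regular.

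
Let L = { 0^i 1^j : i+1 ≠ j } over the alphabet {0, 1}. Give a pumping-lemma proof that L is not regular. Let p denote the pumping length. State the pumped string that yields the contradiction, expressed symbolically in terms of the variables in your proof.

Assume L is regular. Let p be the pumping length given by the pumping lemma.
Choose w = 0^p 1^{p+p!+1}. Since p ≠ (p+p!+1)-1 = p+p!, w ∈ L; and |w| ≥ p.
The pumping lemma gives a decomposition w = xyz where |xy| ≤ p and |y| ≥ 1.
Since the first p symbols of w are all 0's and |xy| ≤ p, y lies entirely in the leading 0-block: y = 0^k for some k with 1 ≤ k ≤ p.
Since 1 ≤ k ≤ p, k divides p!; set t = 1 + p!/k. Then xy^t z has p + (p!/k)·k = p + p! copies of 0. Now the 0-count is p+p! and (1-count)-1 = (p+p!+1)-1 = p+p!, so i+1 ≠ j fails. So xy^t z = 0^{p+p!} 1^{p+p!+1} ∉ L.
This is a contradiction; hence L is not regular.

0^{p+p!} 1^{p+p!+1}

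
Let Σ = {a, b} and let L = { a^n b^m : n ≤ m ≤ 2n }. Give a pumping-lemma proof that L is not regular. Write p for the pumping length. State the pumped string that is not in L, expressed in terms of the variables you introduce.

Assume L is regular; let p be its pumping constant.
Take w = a^p b^p ∈ L (since p ≤ p ≤ 2p), with |w| = 2p ≥ p.
Write w = xyz as guaranteed by the lemma, with |xy| ≤ p and y is nonempty.
Since the first p symbols of w are all a's and |xy| ≤ p, y lies entirely in the leading a-block: y = a^k for some k with 1 ≤ k ≤ p.
Pump with i = 2: xy^2z = a^{p+k} b^p. Now n = p+k > p = m, so the condition n ≤ m fails. Thus xy^2z ∉ L.
Contradiction. Therefore L is not regular.

a^{p+k} b^p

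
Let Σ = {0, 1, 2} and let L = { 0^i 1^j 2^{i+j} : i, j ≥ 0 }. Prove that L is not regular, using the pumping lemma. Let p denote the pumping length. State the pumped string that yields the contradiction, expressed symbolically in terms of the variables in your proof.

0^{p+k} 1^p 2^{2p}

Assume L is regular. Let p be the pumping length given by the pumping lemma.
Take w = 0^p 1^p 2^{2p} ∈ L (with i=j=p, i+j=2p), |w| = 4p ≥ p.
Write w = xyz as guaranteed by the lemma, with |xy| ≤ p and |y| > 0.
The first p characters of w are 0's, so xy (and hence y) consists only of 0's. Write y = 0^k, 1 ≤ k ≤ p.
Consider xy^2z = 0^{p+k} 1^p 2^{2p}. Now the 0- and 1-counts sum to 2p+k, but the 2-count is 2p ≠ 2p+k. So xy^2z ∉ L.
Contradiction. Therefore L is not regular.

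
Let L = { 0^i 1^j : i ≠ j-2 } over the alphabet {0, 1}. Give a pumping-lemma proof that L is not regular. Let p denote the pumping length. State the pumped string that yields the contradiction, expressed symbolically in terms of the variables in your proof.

Assume L is regular; let p be its pumping constant.
Choose w = 0^p 1^{p+p!+2}. Since p ≠ (p+p!+2)-2 = p+p!, w ∈ L; and |w| ≥ p.
The pumping lemma gives a decomposition w = xyz where |xy| ≤ p and |y| > 0.
The first p characters of w are 0's, so xy (and hence y) consists only of 0's. Write y = 0^k, 1 ≤ k ≤ p.
Since 1 ≤ k ≤ p, k divides p!; set t = 1 + p!/k. Then xy^t z has p + (p!/k)·k = p + p! copies of 0. Now the 0-count is p+p! and (1-count)-2 = (p+p!+2)-2 = p+p!, so i ≠ j-2 fails. So xy^t z = 0^{p+p!} 1^{p+p!+2} ∉ L.
This is a contradiction; hence L is not regular.

0^{p+p!} 1^{p+p!+2}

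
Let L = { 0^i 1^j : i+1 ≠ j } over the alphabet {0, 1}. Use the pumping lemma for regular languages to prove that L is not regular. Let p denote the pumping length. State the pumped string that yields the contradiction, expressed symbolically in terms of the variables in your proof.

Assume L is regular. Let p be the pumping length given by the pumping lemma.
Choose w = 0^p 1^{p+p!+1}. Since p ≠ (p+p!+1)-1 = p+p!, w ∈ L; and |w| ≥ p.
Write w = xyz as guaranteed by the lemma, with |xy| ≤ p and |y| ≥ 1.
Since the first p symbols of w are all 0's and |xy| ≤ p, y lies entirely in the leading 0-block: y = 0^k for some k with 1 ≤ k ≤ p.
Since 1 ≤ k ≤ p, k divides p!; set t = 1 + p!/k. Then xy^t z has p + (p!/k)·k = p + p! copies of 0. Now the 0-count is p+p! and (1-count)-1 = (p+p!+1)-1 = p+p!, so i+1 ≠ j fails. So xy^t z = 0^{p+p!} 1^{p+p!+1} ∉ L.
Contradiction. Therefore L is not regular.

0^{p+p!} 1^{p+p!+1}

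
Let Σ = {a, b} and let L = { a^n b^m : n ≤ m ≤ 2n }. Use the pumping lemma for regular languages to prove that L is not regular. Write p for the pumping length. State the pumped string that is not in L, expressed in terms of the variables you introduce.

a^{p+k} b^p

Toward a contradiction, assume L is regular with pumping length p.
Take w = a^p b^p ∈ L (since p ≤ p ≤ 2p), with |w| = 2p ≥ p.
By the pumping lemma, w = xyz with |xy| ≤ p and y is nonempty.
The first p characters of w are a's, so xy (and hence y) consists only of a's. Write y = a^k, 1 ≤ k ≤ p.
Pump with i = 2: xy^2z = a^{p+k} b^p. Now n = p+k > p = m, so the condition n ≤ m fails. Thus xy^2z ∉ L.
This is a contradiction; hence L is not regular.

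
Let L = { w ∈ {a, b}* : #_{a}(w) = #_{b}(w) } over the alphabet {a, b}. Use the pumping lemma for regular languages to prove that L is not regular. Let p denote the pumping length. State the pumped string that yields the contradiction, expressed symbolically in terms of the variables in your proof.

Toward a contradiction, assume L is regular with pumping length p.
Choose w = a^p b^p ∈ L with |w| = 2p ≥ p.
Write w = xyz as guaranteed by the lemma, with |xy| ≤ p and |y| ≥ 1.
The first p characters of w are a's, so xy (and hence y) consists only of a's. Write y = a^k, 1 ≤ k ≤ p.
Pump with i = 2: xy^2z = a^{p+k} b^p has p+k occurrences of a but only p of b. Since k ≥ 1 the counts differ, so xy^2z ∉ L.
This is a contradiction; hence L is not regular.

a^{p+k} b^p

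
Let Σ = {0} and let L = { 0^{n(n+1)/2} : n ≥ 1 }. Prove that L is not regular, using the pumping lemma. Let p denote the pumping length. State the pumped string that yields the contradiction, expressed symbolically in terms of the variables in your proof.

0^{p(p+1)/2+k}

Assume L is regular. Let p be the pumping length given by the pumping lemma.
Take w = 0^{p(p+1)/2} ∈ L with |w| = p(p+1)/2 ≥ p.
By the pumping lemma, w = xyz with |xy| ≤ p and y is nonempty.
Then y = 0^k for some k with 1 ≤ k ≤ p.
Pump with i = 2: xy^2z = 0^{p(p+1)/2+k}. Since 1 ≤ k ≤ p, p(p+1)/2 < p(p+1)/2+k ≤ p(p+1)/2+p < (p+1)(p+2)/2, so p(p+1)/2+k is strictly between consecutive triangular numbers. So xy^2z ∉ L.
Contradiction. Therefore L is not regular.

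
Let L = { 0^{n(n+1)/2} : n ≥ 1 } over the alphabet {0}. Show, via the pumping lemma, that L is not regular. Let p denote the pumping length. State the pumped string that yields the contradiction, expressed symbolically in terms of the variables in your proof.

0^{p(p+1)/2+k}

Toward a contradiction, assume L is regular with pumping length p.
Take w = 0^{p(p+1)/2} ∈ L with |w| = p(p+1)/2 ≥ p.
The pumping lemma gives a decomposition w = xyz where |xy| ≤ p and y is nonempty.
Then y = 0^k for some k with 1 ≤ k ≤ p.
Pump with i = 2: xy^2z = 0^{p(p+1)/2+k}. Since 1 ≤ k ≤ p, p(p+1)/2 < p(p+1)/2+k ≤ p(p+1)/2+p < (p+1)(p+2)/2, so p(p+1)/2+k is strictly between consecutive triangular numbers. So xy^2z ∉ L.
This is a contradiction; hence L is not regular.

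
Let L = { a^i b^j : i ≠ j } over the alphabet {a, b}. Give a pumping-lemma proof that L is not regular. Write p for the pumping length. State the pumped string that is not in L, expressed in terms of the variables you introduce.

a^{p+p!} b^{p+p!}

Suppose for contradiction that L is regular, and let p be the pumping length.
Choose w = a^p b^{p+p!}. Since p ≠ p+p!, w ∈ L; and |w| ≥ p.
By the pumping lemma, w = xyz with |xy| ≤ p and y is nonempty.
Since the first p symbols of w are all a's and |xy| ≤ p, y lies entirely in the leading a-block: y = a^k for some k with 1 ≤ k ≤ p.
Since 1 ≤ k ≤ p, k divides p!; set t = 1 + p!/k. Then xy^t z has p + (p!/k)·k = p + p! copies of a. Now the a-count equals the b-count, so i ≠ j fails. So xy^t z = a^{p+p!} b^{p+p!} ∉ L.
This is a contradiction; hence L is not regular.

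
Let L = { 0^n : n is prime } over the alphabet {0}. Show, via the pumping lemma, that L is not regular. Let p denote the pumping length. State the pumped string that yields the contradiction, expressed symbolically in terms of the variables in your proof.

0^{q(1+k)}

Suppose for contradiction that L is regular, and let p be the pumping length.
Let q be a prime with q ≥ p+2 (infinitely many primes exist), and take w = 0^q ∈ L with |w| = q ≥ p.
Write w = xyz as guaranteed by the lemma, with |xy| ≤ p and |y| ≥ 1.
Then y = 0^k for some k with 1 ≤ k ≤ p.
Since 1 ≤ k ≤ p, |xz| = q-k. Pump with i = q+1: |xy^{q+1}z| = (q-k)+(q+1)k = q+qk = q(1+k), which is composite (both factors ≥ 2). So xy^{q+1}z = 0^{q(1+k)} ∉ L.
This contradicts the pumping lemma, so L is not regular.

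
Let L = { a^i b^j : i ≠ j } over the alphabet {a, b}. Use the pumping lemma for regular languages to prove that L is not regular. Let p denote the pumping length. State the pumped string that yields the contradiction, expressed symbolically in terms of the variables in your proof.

a^{p+p!} b^{p+p!}

Assume L is regular; let p be its pumping constant.
Choose w = a^p b^{p+p!}. Since p ≠ p+p!, w ∈ L; and |w| ≥ p.
The pumping lemma gives a decomposition w = xyz where |xy| ≤ p and |y| ≥ 1.
Because |xy| ≤ p and w begins with p copies of a, we have y = a^k with 1 ≤ k ≤ p.
Since 1 ≤ k ≤ p, k divides p!; set t = 1 + p!/k. Then xy^t z has p + (p!/k)·k = p + p! copies of a. Now the a-count equals the b-count, so i ≠ j fails. So xy^t z = a^{p+p!} b^{p+p!} ∉ L.
Contradiction. Therefore L is not regular.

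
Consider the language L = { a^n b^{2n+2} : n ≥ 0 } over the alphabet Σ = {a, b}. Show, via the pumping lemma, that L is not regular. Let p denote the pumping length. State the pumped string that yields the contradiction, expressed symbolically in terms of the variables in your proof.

a^{p+k} b^{2p+2}

Assume L is regular. Let p be the pumping length given by the pumping lemma.
Choose w = a^p b^{2p+2}, which is in L with |w| = 3p+2 ≥ p.
By the pumping lemma, w = xyz with |xy| ≤ p and |y| ≥ 1.
The first p characters of w are a's, so xy (and hence y) consists only of a's. Write y = a^k, 1 ≤ k ≤ p.
Pump with i = 2: xy^2z = a^{p+k} b^{2p+2}. For this to lie in L we would need 2p+2 = 2(p+k)+2, which forces k = 0. But k ≥ 1, so xy^2z ∉ L.
This contradicts the pumping lemma, so L is not regular.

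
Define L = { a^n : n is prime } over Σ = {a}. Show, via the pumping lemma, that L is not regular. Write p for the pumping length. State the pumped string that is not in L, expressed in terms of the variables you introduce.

a^{q(1+k)}

Assume L is regular. Let p be the pumping length given by the pumping lemma.
Let q be a prime with q ≥ p+2 (infinitely many primes exist), and take w = a^q ∈ L with |w| = q ≥ p.
Write w = xyz as guaranteed by the lemma, with |xy| ≤ p and |y| ≥ 1.
Then y = a^k for some k with 1 ≤ k ≤ p.
Since 1 ≤ k ≤ p, |xz| = q-k. Pump with i = q+1: |xy^{q+1}z| = (q-k)+(q+1)k = q+qk = q(1+k), which is composite (both factors ≥ 2). So xy^{q+1}z = a^{q(1+k)} ∉ L.
This is a contradiction; hence L is not regular.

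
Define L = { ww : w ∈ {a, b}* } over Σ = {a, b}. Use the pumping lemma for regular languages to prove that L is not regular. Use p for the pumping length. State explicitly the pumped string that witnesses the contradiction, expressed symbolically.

Assume L is regular. Let p be the pumping length given by the pumping lemma.
Take w = a^p b^p a^p b^p = uu where u = a^pb^p; then w ∈ L and |w| = 4p ≥ p.
By the pumping lemma, w = xyz with |xy| ≤ p and y is nonempty.
The first p characters of w are a's, so xy (and hence y) consists only of a's. Write y = a^k, 1 ≤ k ≤ p.
Pump with i = 2: xy^2z = a^{p+k} b^p a^p b^p, of length 4p+k. Suppose this equals vv. The string starts with a and ends with b, so v does too; thus the boundary between the two copies of v is a b→a transition. There is exactly one such transition, at position 2p+k, so |v| = 2p+k and |vv| = 4p+2k ≠ 4p+k since k ≥ 1. So xy^2z ∉ L.
Contradiction. Therefore L is not regular.

a^{p+k} b^p a^p b^p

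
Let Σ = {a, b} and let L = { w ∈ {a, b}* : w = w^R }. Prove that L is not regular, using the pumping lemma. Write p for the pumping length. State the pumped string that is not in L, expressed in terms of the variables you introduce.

Assume L is regular; let p be its pumping constant.
Take w = a^p b a^p, a palindrome of length 2p+1 ≥ p.
The pumping lemma gives a decomposition w = xyz where |xy| ≤ p and |y| ≥ 1.
Because |xy| ≤ p and w begins with p copies of a, we have y = a^k with 1 ≤ k ≤ p.
Pump with i = 2: xy^2z = a^{p+k} b a^p. Its reverse is a^p b a^{p+k}, which differs from xy^2z since k ≥ 1. So xy^2z is not a palindrome and xy^2z ∉ L.
This contradicts the pumping lemma, so L is not regular.

a^{p+k} b a^p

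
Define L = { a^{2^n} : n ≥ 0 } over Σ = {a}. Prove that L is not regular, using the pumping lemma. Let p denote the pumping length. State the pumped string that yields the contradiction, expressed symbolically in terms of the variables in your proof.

a^{2^p+k}

Assume L is regular; let p be its pumping constant.
Take w = a^{2^p} ∈ L with |w| = 2^p ≥ p.
Write w = xyz as guaranteed by the lemma, with |xy| ≤ p and |y| > 0.
Then y = a^k for some k with 1 ≤ k ≤ p.
Pump with i = 2: xy^2z = a^{2^p+k}. Since 1 ≤ k ≤ p < 2^p, we have 2^p < 2^p+k < 2^{p+1}, so 2^p+k is not a power of 2. So xy^2z ∉ L.
This is a contradiction; hence L is not regular.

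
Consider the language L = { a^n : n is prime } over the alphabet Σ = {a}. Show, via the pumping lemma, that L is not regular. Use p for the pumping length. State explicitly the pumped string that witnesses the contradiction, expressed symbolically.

a^{q(1+k)}

Toward a contradiction, assume L is regular with pumping length p.
Let q be a prime with q ≥ p+2 (infinitely many primes exist), and take w = a^q ∈ L with |w| = q ≥ p.
By the pumping lemma, w = xyz with |xy| ≤ p and |y| ≥ 1.
Then y = a^k for some k with 1 ≤ k ≤ p.
Since 1 ≤ k ≤ p, |xz| = q-k. Pump with i = q+1: |xy^{q+1}z| = (q-k)+(q+1)k = q+qk = q(1+k), which is composite (both factors ≥ 2). So xy^{q+1}z = a^{q(1+k)} ∉ L.
This contradicts the pumping lemma, so L is not regular.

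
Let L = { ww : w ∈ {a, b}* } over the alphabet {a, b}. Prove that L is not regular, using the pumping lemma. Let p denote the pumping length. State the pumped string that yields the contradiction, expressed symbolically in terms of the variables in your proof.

a^{p+k} b^p a^p b^p

Toward a contradiction, assume L is regular with pumping length p.
Take w = a^p b^p a^p b^p = uu where u = a^pb^p; then w ∈ L and |w| = 4p ≥ p.
Write w = xyz as guaranteed by the lemma, with |xy| ≤ p and |y| > 0.
The first p characters of w are a's, so xy (and hence y) consists only of a's. Write y = a^k, 1 ≤ k ≤ p.
Pump with i = 2: xy^2z = a^{p+k} b^p a^p b^p, of length 4p+k. Suppose this equals vv. The string starts with a and ends with b, so v does too; thus the boundary between the two copies of v is a b→a transition. There is exactly one such transition, at position 2p+k, so |v| = 2p+k and |vv| = 4p+2k ≠ 4p+k since k ≥ 1. So xy^2z ∉ L.
This is a contradiction; hence L is not regular.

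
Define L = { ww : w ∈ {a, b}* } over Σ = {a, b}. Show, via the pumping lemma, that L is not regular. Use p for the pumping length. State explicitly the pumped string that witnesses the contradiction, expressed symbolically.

Assume L is regular. Let p be the pumping length given by the pumping lemma.
Take w = a^p b^p a^p b^p = uu where u = a^pb^p; then w ∈ L and |w| = 4p ≥ p.
The pumping lemma gives a decomposition w = xyz where |xy| ≤ p and |y| ≥ 1.
The first p characters of w are a's, so xy (and hence y) consists only of a's. Write y = a^k, 1 ≤ k ≤ p.
Pump with i = 2: xy^2z = a^{p+k} b^p a^p b^p, of length 4p+k. Suppose this equals vv. The string starts with a and ends with b, so v does too; thus the boundary between the two copies of v is a b→a transition. There is exactly one such transition, at position 2p+k, so |v| = 2p+k and |vv| = 4p+2k ≠ 4p+k since k ≥ 1. So xy^2z ∉ L.
This is a contradiction; hence L is not regular.

a^{p+k} b^p a^p b^p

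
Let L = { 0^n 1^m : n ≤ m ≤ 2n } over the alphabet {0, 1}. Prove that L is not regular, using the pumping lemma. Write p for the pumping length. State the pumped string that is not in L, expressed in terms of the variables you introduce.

Assume L is regular. Let p be the pumping length given by the pumping lemma.
Take w = 0^p 1^p ∈ L (since p ≤ p ≤ 2p), with |w| = 2p ≥ p.
Write w = xyz as guaranteed by the lemma, with |xy| ≤ p and |y| > 0.
Because |xy| ≤ p and w begins with p copies of 0, we have y = 0^k with 1 ≤ k ≤ p.
Pump with i = 2: xy^2z = 0^{p+k} 1^p. Now n = p+k > p = m, so the condition n ≤ m fails. Thus xy^2z ∉ L.
This contradicts the pumping lemma, so L is not regular.

0^{p+k} 1^p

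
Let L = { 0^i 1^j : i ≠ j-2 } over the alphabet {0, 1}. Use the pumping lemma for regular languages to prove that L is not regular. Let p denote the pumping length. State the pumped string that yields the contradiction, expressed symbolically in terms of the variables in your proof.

0^{p+p!} 1^{p+p!+2}

Suppose for contradiction that L is regular, and let p be the pumping length.
Choose w = 0^p 1^{p+p!+2}. Since p ≠ (p+p!+2)-2 = p+p!, w ∈ L; and |w| ≥ p.
By the pumping lemma, w = xyz with |xy| ≤ p and |y| > 0.
Because |xy| ≤ p and w begins with p copies of 0, we have y = 0^k with 1 ≤ k ≤ p.
Since 1 ≤ k ≤ p, k divides p!; set t = 1 + p!/k. Then xy^t z has p + (p!/k)·k = p + p! copies of 0. Now the 0-count is p+p! and (1-count)-2 = (p+p!+2)-2 = p+p!, so i ≠ j-2 fails. So xy^t z = 0^{p+p!} 1^{p+p!+2} ∉ L.
This contradicts the pumping lemma, so L is not regular.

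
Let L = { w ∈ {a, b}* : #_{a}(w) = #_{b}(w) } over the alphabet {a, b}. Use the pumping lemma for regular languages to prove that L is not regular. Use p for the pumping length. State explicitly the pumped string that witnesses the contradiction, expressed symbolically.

Assume L is regular; let p be its pumping constant.
Choose w = a^p b^p ∈ L with |w| = 2p ≥ p.
Write w = xyz as guaranteed by the lemma, with |xy| ≤ p and y is nonempty.
Since the first p symbols of w are all a's and |xy| ≤ p, y lies entirely in the leading a-block: y = a^k for some k with 1 ≤ k ≤ p.
Pump with i = 2: xy^2z = a^{p+k} b^p has p+k occurrences of a but only p of b. Since k ≥ 1 the counts differ, so xy^2z ∉ L.
Contradiction. Therefore L is not regular.

a^{p+k} b^p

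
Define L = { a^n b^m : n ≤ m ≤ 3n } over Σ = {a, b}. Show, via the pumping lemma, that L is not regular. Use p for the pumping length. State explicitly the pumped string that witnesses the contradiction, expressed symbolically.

a^{p+k} b^p

Assume L is regular. Let p be the pumping length given by the pumping lemma.
Take w = a^p b^p ∈ L (since p ≤ p ≤ 3p), with |w| = 2p ≥ p.
Write w = xyz as guaranteed by the lemma, with |xy| ≤ p and y is nonempty.
Because |xy| ≤ p and w begins with p copies of a, we have y = a^k with 1 ≤ k ≤ p.
Pump with i = 2: xy^2z = a^{p+k} b^p. Now n = p+k > p = m, so the condition n ≤ m fails. Thus xy^2z ∉ L.
This contradicts the pumping lemma, so L is not regular.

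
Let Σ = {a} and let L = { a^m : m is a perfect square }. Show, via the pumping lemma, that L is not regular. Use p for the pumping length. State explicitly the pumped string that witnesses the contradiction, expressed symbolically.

a^{p²+k}

Toward a contradiction, assume L is regular with pumping length p.
Take w = a^{p²} ∈ L with |w| = p² ≥ p.
By the pumping lemma, w = xyz with |xy| ≤ p and y is nonempty.
Then y = a^k for some k with 1 ≤ k ≤ p.
Pump with i = 2: xy^2z = a^{p²+k}. Since 1 ≤ k ≤ p, p² < p²+k ≤ p²+p < (p+1)², so p²+k lies strictly between consecutive squares and is not a perfect square. So xy^2z ∉ L.
This contradicts the pumping lemma, so L is not regular.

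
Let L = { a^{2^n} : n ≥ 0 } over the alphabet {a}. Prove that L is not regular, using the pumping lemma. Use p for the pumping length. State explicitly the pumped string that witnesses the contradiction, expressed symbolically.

Suppose for contradiction that L is regular, and let p be the pumping length.
Take w = a^{2^p} ∈ L with |w| = 2^p ≥ p.
By the pumping lemma, w = xyz with |xy| ≤ p and |y| ≥ 1.
Then y = a^k for some k with 1 ≤ k ≤ p.
Pump with i = 2: xy^2z = a^{2^p+k}. Since 1 ≤ k ≤ p < 2^p, we have 2^p < 2^p+k < 2^{p+1}, so 2^p+k is not a power of 2. So xy^2z ∉ L.
Contradiction. Therefore L is not regular.

a^{2^p+k}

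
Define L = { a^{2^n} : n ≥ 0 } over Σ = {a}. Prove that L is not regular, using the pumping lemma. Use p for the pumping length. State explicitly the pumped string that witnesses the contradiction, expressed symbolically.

a^{2^p+k}

Suppose for contradiction that L is regular, and let p be the pumping length.
Take w = a^{2^p} ∈ L with |w| = 2^p ≥ p.
The pumping lemma gives a decomposition w = xyz where |xy| ≤ p and y is nonempty.
Then y = a^k for some k with 1 ≤ k ≤ p.
Pump with i = 2: xy^2z = a^{2^p+k}. Since 1 ≤ k ≤ p < 2^p, we have 2^p < 2^p+k < 2^{p+1}, so 2^p+k is not a power of 2. So xy^2z ∉ L.
This contradicts the pumping lemma, so L is not regular.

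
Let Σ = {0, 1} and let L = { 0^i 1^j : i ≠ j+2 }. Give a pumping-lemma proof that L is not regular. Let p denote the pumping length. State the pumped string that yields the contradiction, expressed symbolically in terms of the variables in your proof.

0^{p+p!} 1^{p+p!-2}

Suppose for contradiction that L is regular, and let p be the pumping length.
Choose w = 0^p 1^{p+p!-2}. Since p ≠ (p+p!-2)+2 = p+p!, w ∈ L; and |w| ≥ p.
The pumping lemma gives a decomposition w = xyz where |xy| ≤ p and |y| > 0.
Because |xy| ≤ p and w begins with p copies of 0, we have y = 0^k with 1 ≤ k ≤ p.
Since 1 ≤ k ≤ p, k divides p!; set t = 1 + p!/k. Then xy^t z has p + (p!/k)·k = p + p! copies of 0. Now the 0-count is p+p! and (1-count)+2 = (p+p!-2)+2 = p+p!, so i ≠ j+2 fails. So xy^t z = 0^{p+p!} 1^{p+p!-2} ∉ L.
Contradiction. Therefore L is not regular.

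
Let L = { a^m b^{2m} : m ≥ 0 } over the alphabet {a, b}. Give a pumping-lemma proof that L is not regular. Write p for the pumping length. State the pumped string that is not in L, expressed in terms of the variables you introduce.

a^{p+k} b^{2p}

Toward a contradiction, assume L is regular with pumping length p.
Take w = a^p b^{2p}. Then w ∈ L and |w| = 3p ≥ p.
Write w = xyz as guaranteed by the lemma, with |xy| ≤ p and y is nonempty.
Since the first p symbols of w are all a's and |xy| ≤ p, y lies entirely in the leading a-block: y = a^k for some k with 1 ≤ k ≤ p.
Pump with i = 2: xy^2z = a^{p+k} b^{2p}. For this to lie in L we would need 2p = 2(p+k), which forces k = 0. But k ≥ 1, so xy^2z ∉ L.
Contradiction. Therefore L is not regular.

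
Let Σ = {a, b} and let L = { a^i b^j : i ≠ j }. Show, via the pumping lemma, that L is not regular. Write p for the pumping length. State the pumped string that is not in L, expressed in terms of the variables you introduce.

a^{p+p!} b^{p+p!}

Toward a contradiction, assume L is regular with pumping length p.
Choose w = a^p b^{p+p!}. Since p ≠ p+p!, w ∈ L; and |w| ≥ p.
The pumping lemma gives a decomposition w = xyz where |xy| ≤ p and |y| ≥ 1.
The first p characters of w are a's, so xy (and hence y) consists only of a's. Write y = a^k, 1 ≤ k ≤ p.
Since 1 ≤ k ≤ p, k divides p!; set t = 1 + p!/k. Then xy^t z has p + (p!/k)·k = p + p! copies of a. Now the a-count equals the b-count, so i ≠ j fails. So xy^t z = a^{p+p!} b^{p+p!} ∉ L.
Contradiction. Therefore L is not regular.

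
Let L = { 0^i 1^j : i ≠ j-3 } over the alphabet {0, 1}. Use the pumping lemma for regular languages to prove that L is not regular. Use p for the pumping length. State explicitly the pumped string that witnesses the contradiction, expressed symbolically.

Assume L is regular; let p be its pumping constant.
Choose w = 0^p 1^{p+p!+3}. Since p ≠ (p+p!+3)-3 = p+p!, w ∈ L; and |w| ≥ p.
Write w = xyz as guaranteed by the lemma, with |xy| ≤ p and |y| > 0.
Because |xy| ≤ p and w begins with p copies of 0, we have y = 0^k with 1 ≤ k ≤ p.
Since 1 ≤ k ≤ p, k divides p!; set t = 1 + p!/k. Then xy^t z has p + (p!/k)·k = p + p! copies of 0. Now the 0-count is p+p! and (1-count)-3 = (p+p!+3)-3 = p+p!, so i ≠ j-3 fails. So xy^t z = 0^{p+p!} 1^{p+p!+3} ∉ L.
This contradicts the pumping lemma, so L is not regular.

0^{p+p!} 1^{p+p!+3}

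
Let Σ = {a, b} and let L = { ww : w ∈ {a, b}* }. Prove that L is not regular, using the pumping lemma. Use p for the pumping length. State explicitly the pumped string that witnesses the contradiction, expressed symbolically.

a^{p+k} b^p a^p b^p

Assume L is regular; let p be its pumping constant.
Take w = a^p b^p a^p b^p = uu where u = a^pb^p; then w ∈ L and |w| = 4p ≥ p.
The pumping lemma gives a decomposition w = xyz where |xy| ≤ p and |y| > 0.
Because |xy| ≤ p and w begins with p copies of a, we have y = a^k with 1 ≤ k ≤ p.
Pump with i = 2: xy^2z = a^{p+k} b^p a^p b^p, of length 4p+k. Suppose this equals vv. The string starts with a and ends with b, so v does too; thus the boundary between the two copies of v is a b→a transition. There is exactly one such transition, at position 2p+k, so |v| = 2p+k and |vv| = 4p+2k ≠ 4p+k since k ≥ 1. So xy^2z ∉ L.
Contradiction. Therefore L is not regular.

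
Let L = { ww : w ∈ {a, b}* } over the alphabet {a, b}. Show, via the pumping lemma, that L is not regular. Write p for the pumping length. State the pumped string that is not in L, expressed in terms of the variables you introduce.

a^{p+k} b^p a^p b^p

Toward a contradiction, assume L is regular with pumping length p.
Take w = a^p b^p a^p b^p = uu where u = a^pb^p; then w ∈ L and |w| = 4p ≥ p.
By the pumping lemma, w = xyz with |xy| ≤ p and |y| ≥ 1.
Since the first p symbols of w are all a's and |xy| ≤ p, y lies entirely in the leading a-block: y = a^k for some k with 1 ≤ k ≤ p.
Pump with i = 2: xy^2z = a^{p+k} b^p a^p b^p, of length 4p+k. Suppose this equals vv. The string starts with a and ends with b, so v does too; thus the boundary between the two copies of v is a b→a transition. There is exactly one such transition, at position 2p+k, so |v| = 2p+k and |vv| = 4p+2k ≠ 4p+k since k ≥ 1. So xy^2z ∉ L.
Contradiction. Therefore L is not regular.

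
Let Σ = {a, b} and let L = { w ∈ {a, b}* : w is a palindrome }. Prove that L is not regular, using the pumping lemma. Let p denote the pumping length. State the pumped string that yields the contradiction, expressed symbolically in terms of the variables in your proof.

Toward a contradiction, assume L is regular with pumping length p.
Take w = a^p b a^p, a palindrome of length 2p+1 ≥ p.
The pumping lemma gives a decomposition w = xyz where |xy| ≤ p and y is nonempty.
Because |xy| ≤ p and w begins with p copies of a, we have y = a^k with 1 ≤ k ≤ p.
Pump with i = 2: xy^2z = a^{p+k} b a^p. Its reverse is a^p b a^{p+k}, which differs from xy^2z since k ≥ 1. So xy^2z is not a palindrome and xy^2z ∉ L.
This contradicts the pumping lemma, so L is not regular.

a^{p+k} b a^p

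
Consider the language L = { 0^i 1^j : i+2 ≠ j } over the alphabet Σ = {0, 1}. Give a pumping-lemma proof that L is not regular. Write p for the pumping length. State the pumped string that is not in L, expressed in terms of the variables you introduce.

0^{p+p!} 1^{p+p!+2}

Assume L is regular; let p be its pumping constant.
Choose w = 0^p 1^{p+p!+2}. Since p ≠ (p+p!+2)-2 = p+p!, w ∈ L; and |w| ≥ p.
By the pumping lemma, w = xyz with |xy| ≤ p and |y| ≥ 1.
The first p characters of w are 0's, so xy (and hence y) consists only of 0's. Write y = 0^k, 1 ≤ k ≤ p.
Since 1 ≤ k ≤ p, k divides p!; set t = 1 + p!/k. Then xy^t z has p + (p!/k)·k = p + p! copies of 0. Now the 0-count is p+p! and (1-count)-2 = (p+p!+2)-2 = p+p!, so i+2 ≠ j fails. So xy^t z = 0^{p+p!} 1^{p+p!+2} ∉ L.
This is a contradiction; hence L is not regular.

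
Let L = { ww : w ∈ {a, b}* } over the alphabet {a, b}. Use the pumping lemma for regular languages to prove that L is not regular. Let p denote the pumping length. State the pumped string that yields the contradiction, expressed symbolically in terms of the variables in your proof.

Assume L is regular; let p be its pumping constant.
Take w = a^p b^p a^p b^p = uu where u = a^pb^p; then w ∈ L and |w| = 4p ≥ p.
Write w = xyz as guaranteed by the lemma, with |xy| ≤ p and |y| ≥ 1.
Since the first p symbols of w are all a's and |xy| ≤ p, y lies entirely in the leading a-block: y = a^k for some k with 1 ≤ k ≤ p.
Pump with i = 2: xy^2z = a^{p+k} b^p a^p b^p, of length 4p+k. Suppose this equals vv. The string starts with a and ends with b, so v does too; thus the boundary between the two copies of v is a b→a transition. There is exactly one such transition, at position 2p+k, so |v| = 2p+k and |vv| = 4p+2k ≠ 4p+k since k ≥ 1. So xy^2z ∉ L.
Contradiction. Therefore L is not regular.

a^{p+k} b^p a^p b^p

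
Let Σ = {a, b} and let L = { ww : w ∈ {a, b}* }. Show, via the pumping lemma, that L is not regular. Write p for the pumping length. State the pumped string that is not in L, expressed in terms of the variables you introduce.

Suppose for contradiction that L is regular, and let p be the pumping length.
Take w = a^p b^p a^p b^p = uu where u = a^pb^p; then w ∈ L and |w| = 4p ≥ p.
By the pumping lemma, w = xyz with |xy| ≤ p and |y| ≥ 1.
Since the first p symbols of w are all a's and |xy| ≤ p, y lies entirely in the leading a-block: y = a^k for some k with 1 ≤ k ≤ p.
Pump with i = 2: xy^2z = a^{p+k} b^p a^p b^p, of length 4p+k. Suppose this equals vv. The string starts with a and ends with b, so v does too; thus the boundary between the two copies of v is a b→a transition. There is exactly one such transition, at position 2p+k, so |v| = 2p+k and |vv| = 4p+2k ≠ 4p+k since k ≥ 1. So xy^2z ∉ L.
This contradicts the pumping lemma, so L is not regular.

a^{p+k} b^p a^p b^p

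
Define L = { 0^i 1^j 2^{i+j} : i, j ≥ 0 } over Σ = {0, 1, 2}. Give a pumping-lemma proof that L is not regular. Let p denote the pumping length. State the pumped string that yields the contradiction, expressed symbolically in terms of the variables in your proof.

0^{p+k} 1^p 2^{2p}

Toward a contradiction, assume L is regular with pumping length p.
Take w = 0^p 1^p 2^{2p} ∈ L (with i=j=p, i+j=2p), |w| = 4p ≥ p.
Write w = xyz as guaranteed by the lemma, with |xy| ≤ p and y is nonempty.
Since the first p symbols of w are all 0's and |xy| ≤ p, y lies entirely in the leading 0-block: y = 0^k for some k with 1 ≤ k ≤ p.
Consider xy^2z = 0^{p+k} 1^p 2^{2p}. Now the 0- and 1-counts sum to 2p+k, but the 2-count is 2p ≠ 2p+k. So xy^2z ∉ L.
This is a contradiction; hence L is not regular.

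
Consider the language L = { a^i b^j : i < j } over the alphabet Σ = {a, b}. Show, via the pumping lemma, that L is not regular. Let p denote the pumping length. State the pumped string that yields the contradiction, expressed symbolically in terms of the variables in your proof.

a^{p+k} b^{p+1}

Suppose for contradiction that L is regular, and let p be the pumping length.
Choose w = a^p b^{p+1} ∈ L, with |w| = 2p+1 ≥ p.
The pumping lemma gives a decomposition w = xyz where |xy| ≤ p and |y| ≥ 1.
The first p characters of w are a's, so xy (and hence y) consists only of a's. Write y = a^k, 1 ≤ k ≤ p.
Consider xy^2z = a^{p+k} b^{p+1}. Since k ≥ 1, the a-count p+k is at least p+1, so i < j fails; thus xy^2z ∉ L.
This is a contradiction; hence L is not regular.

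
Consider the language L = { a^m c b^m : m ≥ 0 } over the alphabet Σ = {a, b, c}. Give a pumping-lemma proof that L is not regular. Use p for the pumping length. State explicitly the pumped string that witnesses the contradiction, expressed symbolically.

a^{p+k} c b^p

Suppose for contradiction that L is regular, and let p be the pumping length.
Take w = a^p c b^p ∈ L with |w| = 2p+1 ≥ p.
The pumping lemma gives a decomposition w = xyz where |xy| ≤ p and y is nonempty.
Since the first p symbols of w are all a's and |xy| ≤ p, y lies entirely in the leading a-block: y = a^k for some k with 1 ≤ k ≤ p.
Pump with i = 2: xy^2z = a^{p+k} c b^p, which would require p+k = p. But k ≥ 1, so xy^2z ∉ L.
Contradiction. Therefore L is not regular.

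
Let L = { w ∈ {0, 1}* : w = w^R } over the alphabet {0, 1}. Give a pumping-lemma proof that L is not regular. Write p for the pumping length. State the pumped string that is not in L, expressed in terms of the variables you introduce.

Assume L is regular. Let p be the pumping length given by the pumping lemma.
Take w = 0^p 1 0^p, a palindrome of length 2p+1 ≥ p.
The pumping lemma gives a decomposition w = xyz where |xy| ≤ p and |y| > 0.
Because |xy| ≤ p and w begins with p copies of 0, we have y = 0^k with 1 ≤ k ≤ p.
Pump with i = 2: xy^2z = 0^{p+k} 1 0^p. Its reverse is 0^p 1 0^{p+k}, which differs from xy^2z since k ≥ 1. So xy^2z is not a palindrome and xy^2z ∉ L.
This contradicts the pumping lemma, so L is not regular.

0^{p+k} 1 0^p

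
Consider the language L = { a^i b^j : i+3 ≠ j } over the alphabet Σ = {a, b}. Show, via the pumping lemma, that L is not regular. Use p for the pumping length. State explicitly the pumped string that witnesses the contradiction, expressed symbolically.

Suppose for contradiction that L is regular, and let p be the pumping length.
Choose w = a^p b^{p+p!+3}. Since p ≠ (p+p!+3)-3 = p+p!, w ∈ L; and |w| ≥ p.
By the pumping lemma, w = xyz with |xy| ≤ p and |y| ≥ 1.
Because |xy| ≤ p and w begins with p copies of a, we have y = a^k with 1 ≤ k ≤ p.
Since 1 ≤ k ≤ p, k divides p!; set t = 1 + p!/k. Then xy^t z has p + (p!/k)·k = p + p! copies of a. Now the a-count is p+p! and (b-count)-3 = (p+p!+3)-3 = p+p!, so i+3 ≠ j fails. So xy^t z = a^{p+p!} b^{p+p!+3} ∉ L.
Contradiction. Therefore L is not regular.

a^{p+p!} b^{p+p!+3}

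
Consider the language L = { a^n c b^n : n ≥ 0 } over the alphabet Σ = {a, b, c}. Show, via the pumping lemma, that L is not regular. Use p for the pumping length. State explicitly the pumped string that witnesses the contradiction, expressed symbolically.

a^{p+k} c b^p

Assume L is regular; let p be its pumping constant.
Take w = a^p c b^p ∈ L with |w| = 2p+1 ≥ p.
By the pumping lemma, w = xyz with |xy| ≤ p and |y| ≥ 1.
Because |xy| ≤ p and w begins with p copies of a, we have y = a^k with 1 ≤ k ≤ p.
Pump with i = 2: xy^2z = a^{p+k} c b^p, which would require p+k = p. But k ≥ 1, so xy^2z ∉ L.
This contradicts the pumping lemma, so L is not regular.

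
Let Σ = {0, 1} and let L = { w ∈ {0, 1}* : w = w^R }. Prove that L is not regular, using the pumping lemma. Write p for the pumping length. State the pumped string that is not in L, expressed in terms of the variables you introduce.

0^{p+k} 1 0^p

Assume L is regular; let p be its pumping constant.
Take w = 0^p 1 0^p, a palindrome of length 2p+1 ≥ p.
Write w = xyz as guaranteed by the lemma, with |xy| ≤ p and |y| > 0.
Because |xy| ≤ p and w begins with p copies of 0, we have y = 0^k with 1 ≤ k ≤ p.
Pump with i = 2: xy^2z = 0^{p+k} 1 0^p. Its reverse is 0^p 1 0^{p+k}, which differs from xy^2z since k ≥ 1. So xy^2z is not a palindrome and xy^2z ∉ L.
Contradiction. Therefore L is not regular.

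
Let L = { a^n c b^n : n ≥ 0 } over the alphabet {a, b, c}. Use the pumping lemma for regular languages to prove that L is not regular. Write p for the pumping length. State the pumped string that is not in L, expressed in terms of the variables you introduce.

a^{p+k} c b^p

Assume L is regular; let p be its pumping constant.
Take w = a^p c b^p ∈ L with |w| = 2p+1 ≥ p.
The pumping lemma gives a decomposition w = xyz where |xy| ≤ p and |y| ≥ 1.
The first p characters of w are a's, so xy (and hence y) consists only of a's. Write y = a^k, 1 ≤ k ≤ p.
Pump with i = 2: xy^2z = a^{p+k} c b^p, which would require p+k = p. But k ≥ 1, so xy^2z ∉ L.
This is a contradiction; hence L is not regular.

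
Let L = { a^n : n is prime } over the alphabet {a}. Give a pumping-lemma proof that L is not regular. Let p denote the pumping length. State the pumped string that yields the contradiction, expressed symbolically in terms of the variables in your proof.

a^{q(1+k)}

Toward a contradiction, assume L is regular with pumping length p.
Let q be a prime with q ≥ p+2 (infinitely many primes exist), and take w = a^q ∈ L with |w| = q ≥ p.
Write w = xyz as guaranteed by the lemma, with |xy| ≤ p and y is nonempty.
Then y = a^k for some k with 1 ≤ k ≤ p.
Since 1 ≤ k ≤ p, |xz| = q-k. Pump with i = q+1: |xy^{q+1}z| = (q-k)+(q+1)k = q+qk = q(1+k), which is composite (both factors ≥ 2). So xy^{q+1}z = a^{q(1+k)} ∉ L.
This is a contradiction; hence L is not regular.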